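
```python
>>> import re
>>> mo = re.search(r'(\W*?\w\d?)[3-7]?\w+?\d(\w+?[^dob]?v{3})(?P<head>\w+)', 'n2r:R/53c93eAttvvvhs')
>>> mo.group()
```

'/53c93eAttvvvhs'

Pattern: zero or more of a non-word character (lazy), then a word character, then optionally a digit (captured); then optionally a character in [3-7], then one or more of a word character (lazy), then a digit; then one or more of a word character (lazy), then optionally any character except [dob], then exactly 3 of the literal 'v' (captured); then one or more of a word character (captured as 'head').
Unlike `match`, `search` isn't anchored — it looks for the pattern anywhere in the string.
The match spans [5:20] → '/53c93eAttvvvhs'.
Captured: group 1 = '/53', group 2 = '3eAttvvv', group 3 = 'hs'.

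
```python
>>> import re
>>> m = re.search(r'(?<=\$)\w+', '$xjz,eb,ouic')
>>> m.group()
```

'xjz'

The `(?=…)`/`(?<=…)` assertion just peeks at neighbouring text; it doesn't advance the match position.
`re.search` tries every starting position until one works.
The match spans [1:4] → 'xjz'.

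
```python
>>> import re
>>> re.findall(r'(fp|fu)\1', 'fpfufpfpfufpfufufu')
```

The backreference `\1` re-matches whatever the first group consumed, character for character.
With a single group, `findall` returns only what that group captured — 2 items.

['fp', 'fu']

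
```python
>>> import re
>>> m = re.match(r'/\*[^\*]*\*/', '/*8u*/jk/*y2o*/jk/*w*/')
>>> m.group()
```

'/*8u*/'

`re.match` won't scan ahead — the pattern has to work from the very first character.
The match spans [0:6] → '/*8u*/'.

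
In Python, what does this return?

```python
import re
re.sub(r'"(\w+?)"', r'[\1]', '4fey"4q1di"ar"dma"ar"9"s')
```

The replacement refers to a captured group, so each match is rewritten using its own captured text.

'4fey[4q1di]ar[dma]ar[9]s'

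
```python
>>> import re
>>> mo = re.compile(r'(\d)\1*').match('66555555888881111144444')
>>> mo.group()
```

'66'

With `match`, the pattern is implicitly anchored at the beginning.
The match spans [0:2] → '66'.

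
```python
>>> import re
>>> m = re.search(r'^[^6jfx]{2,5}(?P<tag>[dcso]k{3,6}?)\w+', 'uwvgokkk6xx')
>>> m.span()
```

The match spans [0:11] → 'uwvgokkk6xx'.

(0, 11)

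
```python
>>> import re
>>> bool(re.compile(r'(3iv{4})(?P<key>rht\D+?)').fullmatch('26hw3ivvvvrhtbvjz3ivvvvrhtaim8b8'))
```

False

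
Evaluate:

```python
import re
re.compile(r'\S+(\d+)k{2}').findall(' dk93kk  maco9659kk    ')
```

['3', '9']

This matches one or more of a non-whitespace character; then one or more of a digit (captured); then exactly 2 of a literal 'k'.
Scanning left to right: at [1:7] match 'dk93kk', group 1 = '3'; at [9:19] match 'maco9659kk', group 1 = '9'.
One capturing group, so `findall` returns just the captured substring from each match — 2 in all.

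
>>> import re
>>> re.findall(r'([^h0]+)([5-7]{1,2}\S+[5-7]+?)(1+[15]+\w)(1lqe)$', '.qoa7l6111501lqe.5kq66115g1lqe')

[('.qoa7l6111', '501lqe.5kq66', '115g', '1lqe')]

Multiple groups make `findall` return tuples — one 4-tuple for the one match.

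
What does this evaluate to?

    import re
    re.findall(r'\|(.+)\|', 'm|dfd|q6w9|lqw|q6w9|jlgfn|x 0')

['dfd|q6w9|lqw|q6w9|jlgfn']

Matches: at [1:26] match '|dfd|q6w9|lqw|q6w9|jlgfn|', group 1 = 'dfd|q6w9|lqw|q6w9|jlgfn'.
With a single group, `findall` returns only what that group captured — 1 item.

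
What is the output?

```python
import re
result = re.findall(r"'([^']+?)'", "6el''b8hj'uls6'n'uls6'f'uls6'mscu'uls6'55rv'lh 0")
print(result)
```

['b8hj', 'n', 'f', 'mscu', '55rv']

One capturing group, so `findall` returns just the captured substring from each match — 5 in all.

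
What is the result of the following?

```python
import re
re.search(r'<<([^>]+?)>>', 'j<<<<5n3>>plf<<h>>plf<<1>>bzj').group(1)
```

'<<5n3'

The match spans [1:10] → '<<<<5n3>>'.
Captured: group 1 = '<<5n3'.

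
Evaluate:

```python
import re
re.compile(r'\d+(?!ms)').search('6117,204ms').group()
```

`(?!…)`/`(?<!…)` only lets a position through if the neighbouring text does NOT match; no characters are consumed.
`re.search` scans for the first position where the pattern succeeds.
The match spans [0:4] → '6117'.

'6117'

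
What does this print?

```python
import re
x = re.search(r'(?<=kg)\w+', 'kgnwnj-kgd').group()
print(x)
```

nwnj

The lookaround is zero-width — it requires the adjacent text to match without consuming it, so the asserted text isn't part of the match.
`re.search` scans for the first position where the pattern succeeds.
The match spans [2:6] → 'nwnj'.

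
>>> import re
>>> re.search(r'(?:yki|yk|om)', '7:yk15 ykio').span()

(2, 4)

Unlike `match`, `search` isn't anchored — it looks for the pattern anywhere in the string.
The match spans [2:4] → 'yk'.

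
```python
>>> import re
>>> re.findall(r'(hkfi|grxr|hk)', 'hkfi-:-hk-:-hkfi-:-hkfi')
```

['hkfi', 'hk', 'hkfi', 'hkfi']

The regex engine tests alternatives in the order written; an earlier branch that matches wins even if a later one would match more.
Scanning left to right: at [0:4] match 'hkfi', group 1 = 'hkfi'; at [7:9] match 'hk', group 1 = 'hk'; at [12:16] match 'hkfi', group 1 = 'hkfi'; at [19:23] match 'hkfi', group 1 = 'hkfi'.
`findall` collects group 1 from each match (4 total).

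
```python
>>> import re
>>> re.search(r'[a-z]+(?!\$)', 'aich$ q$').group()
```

'aic'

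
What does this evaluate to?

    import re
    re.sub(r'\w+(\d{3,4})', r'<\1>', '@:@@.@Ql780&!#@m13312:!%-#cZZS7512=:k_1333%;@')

'@:@@.@<780>&!#@<312>:!%-#<512>=:<333>%;@'

The replacement refers to a captured group, so each match is rewritten using its own captured text.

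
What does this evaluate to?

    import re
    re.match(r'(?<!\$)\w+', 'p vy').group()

Because the assertion is negative and zero-width, positions next to the forbidden text are skipped.
`re.match` won't scan ahead — the pattern has to work from the very first character.
The match spans [0:1] → 'p'.

'p'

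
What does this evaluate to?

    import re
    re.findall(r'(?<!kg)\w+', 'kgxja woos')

['kgxja', 'woos']

A negative assertion filters positions out without eating any characters.
Scanning left to right: at [0:5] → 'kgxja'; at [6:10] → 'woos'.
Since nothing is captured, `findall` lists the 2 matched substrings directly.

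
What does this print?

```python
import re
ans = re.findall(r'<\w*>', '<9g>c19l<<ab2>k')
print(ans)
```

['<9g>', '<ab2>']

No capturing groups, so `findall` returns the 2 full match strings.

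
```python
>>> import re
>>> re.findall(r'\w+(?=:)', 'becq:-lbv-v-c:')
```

['becq', 'c']

Lookahead/lookbehind check context without consuming it, so the matched span excludes the asserted characters.
Scanning left to right: at [0:4] → 'becq'; at [12:13] → 'c'.
No capturing groups, so `findall` returns the 2 full match strings.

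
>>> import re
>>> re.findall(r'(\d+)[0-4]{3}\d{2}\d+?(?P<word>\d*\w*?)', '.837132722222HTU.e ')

The `?` after the quantifier makes it lazy — it takes as little as possible before letting the rest of the pattern try.
`findall` packs the 2 group values into a tuple for every match.

[('837', '222')]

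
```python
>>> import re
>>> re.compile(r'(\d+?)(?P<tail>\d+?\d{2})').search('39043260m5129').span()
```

(0, 4)

Pattern: one or more of a digit (lazy) (captured); then one or more of a digit (lazy), then exactly 2 of a digit (captured as 'tail').
The match spans [0:4] → '3904'.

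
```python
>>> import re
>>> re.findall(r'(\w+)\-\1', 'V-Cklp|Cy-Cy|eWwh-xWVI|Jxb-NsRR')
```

['Cy']

A backreference is literal: `\1` must see the identical characters the first group matched.
One capturing group, so `findall` returns just the captured substring from the one match — 1 in all.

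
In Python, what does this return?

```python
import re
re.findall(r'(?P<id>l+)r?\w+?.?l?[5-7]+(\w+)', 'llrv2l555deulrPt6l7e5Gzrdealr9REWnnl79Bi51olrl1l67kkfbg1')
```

This matches one or more of a literal 'l' (captured as 'id'); then optionally the literal 'r', then one or more of a word character (lazy); then optionally any character, then optionally the literal 'l'; then one or more of a character in [5-7]; then one or more of a word character (captured).
Because the quantifier is non-greedy, it stops expanding at the earliest point where the rest of the pattern can succeed.
Scanning left to right: at [0:56] match 'llrv2l555deulrPt6l7e5Gzrdealr9REWnnl79Bi51olrl1l67kkfbg1', groups = ('ll', 'deulrPt6l7e5Gzrdealr9REWnnl79Bi51olrl1l67kkfbg1').
2 groups means the one result is a tuple of 2 captured strings — 1 here.

[('ll', 'deulrPt6l7e5Gzrdealr9REWnnl79Bi51olrl1l67kkfbg1')]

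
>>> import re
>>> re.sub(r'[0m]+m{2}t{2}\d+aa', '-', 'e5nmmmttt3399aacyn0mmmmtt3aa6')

Pattern: one or more of one of [0m], then exactly 2 of a literal 'm'; then exactly 2 of the literal 't', then one or more of a digit, then the literal 'aa'.
Matches: at [18:28] → '0mmmmtt3aa'.
Each match is replaced by '-'.

'e5nmmmttt3399aacyn-6'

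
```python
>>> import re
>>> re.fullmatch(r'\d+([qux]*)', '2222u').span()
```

(0, 5)

Pattern: one or more of a digit; then zero or more of one of [qux] (captured).
`re.fullmatch` requires the pattern to consume the entire string.
The match spans [0:5] → '2222u'.
Captured: group 1 = 'u'.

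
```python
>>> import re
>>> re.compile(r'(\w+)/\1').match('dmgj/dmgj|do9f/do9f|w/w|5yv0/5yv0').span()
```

(0, 9)

The backreference `\1` re-matches whatever the first group consumed, character for character.
`re.match` only tries the pattern at the start of the string.
The match spans [0:9] → 'dmgj/dmgj'.
Captured: group 1 = 'dmgj'.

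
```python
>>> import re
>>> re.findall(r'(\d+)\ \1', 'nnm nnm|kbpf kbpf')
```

A backreference is literal: `\1` must see the identical characters the first group matched.
Because there's exactly one group, `findall` drops the full match and keeps group 1 from each hit.
Nothing in the string satisfies the pattern, so the list is empty.

[]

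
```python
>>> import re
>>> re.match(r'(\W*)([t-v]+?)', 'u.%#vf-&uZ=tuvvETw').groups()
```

This matches zero or more of a non-word character (captured); then one or more of a character in [t-v] (lazy) (captured).
`match` is anchored at position 0; if the pattern doesn't fit there, it returns None.
The match spans [0:1] → 'u'.
Captured: group 1 = '', group 2 = 'u'.

('', 'u')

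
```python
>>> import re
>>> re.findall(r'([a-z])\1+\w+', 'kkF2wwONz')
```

['k']

The backreference `\1` re-matches whatever the first group consumed, character for character.
Scanning left to right: at [0:9] match 'kkF2wwONz', group 1 = 'k'.
With a single group, `findall` returns only what that group captured — 1 item.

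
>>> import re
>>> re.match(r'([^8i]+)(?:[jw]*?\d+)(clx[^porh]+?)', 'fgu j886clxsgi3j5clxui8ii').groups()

Pattern: one or more of any character except [8i] (captured); then zero or more of one of [jw] (lazy), then one or more of a digit (non-capturing group); then the literal 'clx', then one or more of any character except [porh] (lazy) (captured).
The `?` after the quantifier makes it lazy — it takes as little as possible before letting the rest of the pattern try.
`re.match` won't scan ahead — the pattern has to work from the very first character.
The match spans [0:12] → 'fgu j886clxs'.
Captured: group 1 = 'fgu j', group 2 = 'clxs'.

('fgu j', 'clxs')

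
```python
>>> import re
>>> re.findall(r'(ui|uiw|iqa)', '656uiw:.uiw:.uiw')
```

['ui', 'ui', 'ui']

Alternation tries branches left to right and keeps the first one that lets the overall match succeed at that position.
Walking the string: at [3:5] match 'ui', group 1 = 'ui'; at [8:10] match 'ui', group 1 = 'ui'; at [13:15] match 'ui', group 1 = 'ui'.
Because there's exactly one group, `findall` drops the full match and keeps group 1 from each hit.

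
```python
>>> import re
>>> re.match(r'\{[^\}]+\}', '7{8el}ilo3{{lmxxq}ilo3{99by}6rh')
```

With `match`, the pattern is implicitly anchored at the beginning.
Here the string doesn't start with a match, so the call returns None.

None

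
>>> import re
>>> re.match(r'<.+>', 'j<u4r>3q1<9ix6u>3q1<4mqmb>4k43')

None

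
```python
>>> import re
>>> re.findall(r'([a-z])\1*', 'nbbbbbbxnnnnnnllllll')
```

['n', 'b', 'x', 'n', 'l']

The backreference `\1` re-matches whatever the first group consumed, character for character.
Scanning left to right: at [0:1] match 'n', group 1 = 'n'; at [1:7] match 'bbbbbb', group 1 = 'b'; at [7:8] match 'x', group 1 = 'x'; at [8:14] match 'nnnnnn', group 1 = 'n'; at [14:20] match 'llllll', group 1 = 'l'.
Because there's exactly one group, `findall` drops the full match and keeps group 1 from each hit.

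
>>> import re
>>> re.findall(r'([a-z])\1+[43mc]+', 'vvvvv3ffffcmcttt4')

['v', 'f', 't']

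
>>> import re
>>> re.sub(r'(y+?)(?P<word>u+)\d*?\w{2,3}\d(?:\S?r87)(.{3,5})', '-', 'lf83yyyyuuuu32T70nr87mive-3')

'lf83-3'

This matches one or more of a literal 'y' (lazy) (captured); then one or more of a literal 'u' (captured as 'word'); then zero or more of a digit (lazy), then 2 to 3 of a word character, then a digit; then optionally a non-whitespace character, then the literal 'r87' (non-capturing group); then 3 to 5 of any character (captured).
Matches: at [4:26] → 'yyyyuuuu32T70nr87mive-'.
Every occurrence is swapped for '-'.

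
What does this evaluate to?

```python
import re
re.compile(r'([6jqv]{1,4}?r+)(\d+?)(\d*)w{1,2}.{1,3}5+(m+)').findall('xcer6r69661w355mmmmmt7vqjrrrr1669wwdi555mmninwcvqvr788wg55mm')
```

This matches 1 to 4 of one of [6jqv] (lazy), then one or more of a literal 'r' (captured); then one or more of a digit (lazy) (captured); then zero or more of a digit (captured); then 1 to 2 of the literal 'w', then 1 to 3 of any character, then one or more of the literal '5'; then one or more of a literal 'm' (captured).
Scanning left to right: at [4:20] match '6r69661w355mmmmm', groups = ('6r', '6', '9661', 'mmmmm'); at [22:42] match 'vqjrrrr1669wwdi555mm', groups = ('vqjrrrr', '1', '669', 'mm'); at [47:60] match 'vqvr788wg55mm', groups = ('vqvr', '7', '88', 'mm').
4 groups means each result is a tuple of 4 captured strings — 3 here.

[('6r', '6', '9661', 'mmmmm'), ('vqjrrrr', '1', '669', 'mm'), ('vqvr', '7', '88', 'mm')]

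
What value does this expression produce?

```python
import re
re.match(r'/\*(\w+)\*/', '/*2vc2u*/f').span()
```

`re.match` only tries the pattern at the start of the string.
The match spans [0:9] → '/*2vc2u*/'.
Captured: group 1 = '2vc2u'.

(0, 9)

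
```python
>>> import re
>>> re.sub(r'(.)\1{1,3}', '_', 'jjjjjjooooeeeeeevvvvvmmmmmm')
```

After group 1 captures some text, `\1` only succeeds where that same text appears again.
Matches: at [0:4] → 'jjjj'; at [4:6] → 'jj'; at [6:10] → 'oooo'; at [10:14] → 'eeee'; at [14:16] → 'ee'; ….
Every occurrence is swapped for '_'.

'______v__'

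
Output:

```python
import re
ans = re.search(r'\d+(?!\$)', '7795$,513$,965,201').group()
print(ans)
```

779

The negative lookahead/lookbehind blocks any match where the forbidden context is present.
`re.search` tries every starting position until one works.
The match spans [0:3] → '779'.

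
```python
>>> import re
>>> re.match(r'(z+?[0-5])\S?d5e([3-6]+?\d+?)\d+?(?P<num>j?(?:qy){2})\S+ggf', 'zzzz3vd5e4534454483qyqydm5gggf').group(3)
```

'qyqy'

The match spans [0:30] → 'zzzz3vd5e4534454483qyqydm5gggf'.
Captured: group 1 = 'zzzz3', group 2 = '45', group 3 = 'qyqy'.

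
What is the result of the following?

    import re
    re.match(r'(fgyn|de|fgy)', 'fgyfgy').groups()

('fgy',)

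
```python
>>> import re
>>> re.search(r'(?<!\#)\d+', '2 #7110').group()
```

'2'

`(?!…)`/`(?<!…)` only lets a position through if the neighbouring text does NOT match; no characters are consumed.
The match spans [0:1] → '2'.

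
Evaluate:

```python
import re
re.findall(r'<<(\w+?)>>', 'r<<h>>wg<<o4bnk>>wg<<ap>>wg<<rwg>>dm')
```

`findall` collects group 1 from each match (4 total).

['h', 'o4bnk', 'ap', 'rwg']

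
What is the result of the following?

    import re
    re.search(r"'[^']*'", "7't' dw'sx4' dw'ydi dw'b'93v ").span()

`re.search` tries every starting position until one works.
The match spans [1:4] → "'t'".

(1, 4)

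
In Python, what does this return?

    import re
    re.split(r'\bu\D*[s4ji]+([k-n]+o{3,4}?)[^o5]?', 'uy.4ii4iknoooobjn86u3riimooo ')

['', 'knooo', 'objn86u3riimooo ']

The pattern matches a word boundary (`\b`, zero-width); then the literal 'u', then zero or more of a non-digit, then one or more of one of [s4ji]; then one or more of a character in [k-n], then 3 to 4 of a literal 'o' (lazy) (captured); then optionally any character except [o5].
Lazy quantifiers expand one character at a time until the remainder of the pattern can match.
Matches to split on: at [0:13] → 'uy.4ii4iknooo'.
With a capturing group present, the delimiter's captured portion is kept in the result list.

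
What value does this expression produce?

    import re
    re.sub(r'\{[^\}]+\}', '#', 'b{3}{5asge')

'b#{5asge'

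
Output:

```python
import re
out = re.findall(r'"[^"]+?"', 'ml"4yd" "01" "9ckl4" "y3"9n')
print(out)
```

['"4yd"', '"01"', '"9ckl4"', '"y3"']

No capturing groups, so `findall` returns the 4 full match strings.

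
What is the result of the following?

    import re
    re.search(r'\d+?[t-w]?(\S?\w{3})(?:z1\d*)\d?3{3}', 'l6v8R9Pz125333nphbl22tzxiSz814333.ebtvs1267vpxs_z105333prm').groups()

('8R9P',)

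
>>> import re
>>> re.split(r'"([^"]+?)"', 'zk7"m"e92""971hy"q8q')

With a capturing group present, the delimiter's captured portion is kept in the result list.

['zk7', 'm', 'e92"', '971hy', 'q8q']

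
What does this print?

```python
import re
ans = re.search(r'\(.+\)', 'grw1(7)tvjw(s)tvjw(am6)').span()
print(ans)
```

(4, 23)

The match spans [4:23] → '(7)tvjw(s)tvjw(am6)'.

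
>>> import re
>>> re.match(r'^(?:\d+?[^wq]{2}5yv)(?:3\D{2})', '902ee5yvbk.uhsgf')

This matches anchored at the start of the string; then one or more of a digit (lazy), then exactly 2 of any character except [wq], then the literal '5yv' (non-capturing group); then the literal '3', then exactly 2 of a non-digit (non-capturing group).
`match` is anchored at position 0; if the pattern doesn't fit there, it returns None.
Here the string doesn't start with a match, so the call returns None.

None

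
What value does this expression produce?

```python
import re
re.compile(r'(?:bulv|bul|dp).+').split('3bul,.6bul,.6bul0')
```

Matches to split on: at [1:17] → 'bul,.6bul,.6bul0'.
The string is cut at each match, leaving 2 pieces.

['3', '']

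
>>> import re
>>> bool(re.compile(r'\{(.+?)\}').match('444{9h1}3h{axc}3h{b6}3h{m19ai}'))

False

With `match`, the pattern is implicitly anchored at the beginning.
Here the string doesn't start with a match, so the call returns None, and `bool(None)` is False.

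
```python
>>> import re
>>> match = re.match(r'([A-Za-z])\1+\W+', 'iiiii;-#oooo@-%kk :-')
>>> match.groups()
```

The match spans [0:8] → 'iiiii;-#'.
Captured: group 1 = 'i'.

('i',)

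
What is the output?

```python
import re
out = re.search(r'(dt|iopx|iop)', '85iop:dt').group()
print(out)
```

iop

`re.search` tries every starting position until one works.
The match spans [2:5] → 'iop'.
Captured: group 1 = 'iop'.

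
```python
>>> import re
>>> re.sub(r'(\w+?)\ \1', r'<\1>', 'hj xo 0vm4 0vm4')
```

'hj xo <0vm4>'

The backreference `\1` re-matches whatever the first group consumed, character for character.
Matches: at [6:15] → '0vm4 0vm4'.
`\1` in the replacement pulls in group 1's text for each match.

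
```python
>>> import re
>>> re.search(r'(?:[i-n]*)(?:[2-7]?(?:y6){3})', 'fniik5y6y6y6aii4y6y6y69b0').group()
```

The match spans [1:12] → 'niik5y6y6y6'.

'niik5y6y6y6'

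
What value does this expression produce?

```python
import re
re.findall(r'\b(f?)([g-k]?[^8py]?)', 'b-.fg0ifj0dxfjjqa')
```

[('', 'b'), ('', '-'), ('f', 'g0'), ('', '')]

This matches a word boundary (`\b`, zero-width); then optionally a literal 'f' (captured); then optionally a character in [g-k], then optionally any character except [8py] (captured).
Walking the string: at [0:1] match 'b', groups = ('', 'b'); at [1:2] match '-', groups = ('', '-'); at [3:6] match 'fg0', groups = ('f', 'g0'); at [17:17] match '', groups = ('', '').
2 groups means each result is a tuple of 2 captured strings — 4 here.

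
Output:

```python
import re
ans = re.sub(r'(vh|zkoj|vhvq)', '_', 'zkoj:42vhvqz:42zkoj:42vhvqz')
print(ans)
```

_:42_vqz:42_:42_vqz

`|` is ordered: at each position the engine commits to the first alternative that works.
Matches: at [0:4] → 'zkoj'; at [7:9] → 'vh'; at [15:19] → 'zkoj'; at [22:24] → 'vh'.
`sub` substitutes '_' at each match site.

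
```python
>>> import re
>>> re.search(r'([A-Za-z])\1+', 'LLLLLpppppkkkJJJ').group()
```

'LLLLL'

A backreference is literal: `\1` must see the identical characters the first group matched.
The match spans [0:5] → 'LLLLL'.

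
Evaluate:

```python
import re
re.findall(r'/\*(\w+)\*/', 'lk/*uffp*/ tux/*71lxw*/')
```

['uffp', '71lxw']

One capturing group, so `findall` returns just the captured substring from each match — 2 in all.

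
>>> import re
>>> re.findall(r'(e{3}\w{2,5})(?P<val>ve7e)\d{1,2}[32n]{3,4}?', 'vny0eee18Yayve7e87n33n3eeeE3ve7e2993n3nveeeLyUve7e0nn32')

[('eee18Yay', 've7e'), ('eeeLyU', 've7e')]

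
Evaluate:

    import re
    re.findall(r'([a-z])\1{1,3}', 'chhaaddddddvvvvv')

['h', 'a', 'd', 'd', 'v']

After group 1 captures some text, `\1` only succeeds where that same text appears again.
Matches: at [1:3] match 'hh', group 1 = 'h'; at [3:5] match 'aa', group 1 = 'a'; at [5:9] match 'dddd', group 1 = 'd'; at [9:11] match 'dd', group 1 = 'd'; at [11:15] match 'vvvv', group 1 = 'v'.
One capturing group, so `findall` returns just the captured substring from each match — 5 in all.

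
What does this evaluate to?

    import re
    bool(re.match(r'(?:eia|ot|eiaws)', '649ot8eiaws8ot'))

False

With `match`, the pattern is implicitly anchored at the beginning.
Here the string doesn't start with a match, so the call returns None, and `bool(None)` is False.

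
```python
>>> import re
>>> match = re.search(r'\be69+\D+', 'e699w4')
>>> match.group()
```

This matches a word boundary (`\b`, zero-width); then the literal 'e6', then one or more of the literal '9'; then one or more of a non-digit.
`re.search` scans for the first position where the pattern succeeds.
The match spans [0:5] → 'e699w'.

'e699w'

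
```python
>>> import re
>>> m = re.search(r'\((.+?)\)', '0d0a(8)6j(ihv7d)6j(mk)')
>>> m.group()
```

'(8)'

A non-greedy quantifier consumes as few characters as it can — just enough that the remainder of the pattern still matches from where it stops; whatever follows it matches normally.
`re.search` tries every starting position until one works.
The match spans [4:7] → '(8)'.
Captured: group 1 = '8'.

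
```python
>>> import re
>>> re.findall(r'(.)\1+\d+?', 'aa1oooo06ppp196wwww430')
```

`\1` has to match the exact text group 1 already captured.
Because there's exactly one group, `findall` drops the full match and keeps group 1 from each hit.

['a', 'o', 'p', 'w']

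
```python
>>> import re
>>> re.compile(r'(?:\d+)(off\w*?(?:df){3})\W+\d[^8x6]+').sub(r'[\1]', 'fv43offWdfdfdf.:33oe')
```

'fv[offWdfdfdf]'

`\1` in the replacement pulls in group 1's text for each match.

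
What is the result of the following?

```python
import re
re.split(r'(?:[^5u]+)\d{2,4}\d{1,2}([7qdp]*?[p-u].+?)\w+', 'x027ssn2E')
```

['', 'ss', '']

The `?` after the quantifier makes it lazy — it takes as little as possible before letting the rest of the pattern try.
With a capturing group present, the delimiter's captured portion is kept in the result list.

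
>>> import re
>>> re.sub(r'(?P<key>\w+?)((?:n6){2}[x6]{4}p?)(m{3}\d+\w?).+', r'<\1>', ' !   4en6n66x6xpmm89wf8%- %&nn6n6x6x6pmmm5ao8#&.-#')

Each match is replaced using the text its own group 1 captured.

' !   4en6n66x6xpmm89wf8%- %&<n>'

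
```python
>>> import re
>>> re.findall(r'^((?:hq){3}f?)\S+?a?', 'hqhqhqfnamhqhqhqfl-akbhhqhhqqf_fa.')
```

['hqhqhqf']

The pattern matches anchored at the start of the string; then the literal 'hq' repeated 3 times, then optionally the literal 'f' (captured); then one or more of a non-whitespace character (lazy), then optionally a literal 'a'.
Matches: at [0:9] match 'hqhqhqfna', group 1 = 'hqhqhqf'.
With a single group, `findall` returns only what that group captured — 1 item.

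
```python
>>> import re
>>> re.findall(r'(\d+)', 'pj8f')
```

['8']

This matches one or more of a digit (captured).
With a single group, `findall` returns only what that group captured — 1 item.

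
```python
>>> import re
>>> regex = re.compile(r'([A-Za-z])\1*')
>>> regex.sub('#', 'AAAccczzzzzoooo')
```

`\1` is not a pattern — it's the concrete string captured by group 1, re-applied verbatim.
Matches: at [0:3] → 'AAA'; at [3:6] → 'ccc'; at [6:11] → 'zzzzz'; at [11:15] → 'oooo'.
Each match is replaced by '#'.

'####'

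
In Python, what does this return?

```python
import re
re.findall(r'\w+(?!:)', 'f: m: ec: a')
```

['e', 'a']

A negative assertion filters positions out without eating any characters.
`findall` yields the raw match text (2 of them) because the pattern has no groups.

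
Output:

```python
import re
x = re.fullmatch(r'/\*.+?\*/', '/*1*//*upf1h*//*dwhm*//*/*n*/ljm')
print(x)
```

`re.fullmatch` is like wrapping the pattern in `^…$` (in single-line mode).
Here there's no way to consume every character, so the call returns None.

None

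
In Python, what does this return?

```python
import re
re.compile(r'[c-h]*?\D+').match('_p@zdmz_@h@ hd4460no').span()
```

(0, 14)

The pattern matches zero or more of a character in [c-h] (lazy); then one or more of a non-digit.
`re.match` won't scan ahead — the pattern has to work from the very first character.
The match spans [0:14] → '_p@zdmz_@h@ hd'.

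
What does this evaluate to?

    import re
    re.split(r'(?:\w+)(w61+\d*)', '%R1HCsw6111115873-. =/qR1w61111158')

['%', 'w6111115873', '-. =/', 'w61111158', '']

This matches one or more of a word character (non-capturing group); then the literal 'w6', then one or more of the literal '1', then zero or more of a digit (captured).
Matches to split on: at [1:17] → 'R1HCsw6111115873'; at [22:34] → 'qR1w61111158'.
`re.split` interleaves the captured-group text with the surrounding fragments.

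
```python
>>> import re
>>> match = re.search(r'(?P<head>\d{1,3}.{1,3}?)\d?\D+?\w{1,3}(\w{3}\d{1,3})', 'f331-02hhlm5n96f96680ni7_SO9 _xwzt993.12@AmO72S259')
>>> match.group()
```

This matches 1 to 3 of a digit, then 1 to 3 of any character (lazy) (captured as 'head'); then optionally a digit, then one or more of a non-digit (lazy), then 1 to 3 of a word character; then exactly 3 of a word character, then 1 to 3 of a digit (captured).
A `+?`/`*?`/`{m,n}?` starts at its minimum and grows only as far as needed for what follows to match.
Unlike `match`, `search` isn't anchored — it looks for the pattern anywhere in the string.
The match spans [1:15] → '331-02hhlm5n96'.
Captured: group 1 = '331-0', group 2 = '5n96'.

'331-02hhlm5n96'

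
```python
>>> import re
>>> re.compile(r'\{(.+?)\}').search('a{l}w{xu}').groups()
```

Because the quantifier is non-greedy, it stops expanding at the earliest point where the rest of the pattern can succeed.
Unlike `match`, `search` isn't anchored — it looks for the pattern anywhere in the string.
The match spans [1:4] → '{l}'.
Captured: group 1 = 'l'.

('l',)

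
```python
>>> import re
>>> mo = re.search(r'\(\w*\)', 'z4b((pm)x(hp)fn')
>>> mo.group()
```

'(pm)'

Unlike `match`, `search` isn't anchored — it looks for the pattern anywhere in the string.
The match spans [4:8] → '(pm)'.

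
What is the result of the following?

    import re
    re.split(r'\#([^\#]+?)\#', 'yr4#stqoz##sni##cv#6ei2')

['yr4', 'stqoz', '', 'sni', '', 'cv', '6ei2']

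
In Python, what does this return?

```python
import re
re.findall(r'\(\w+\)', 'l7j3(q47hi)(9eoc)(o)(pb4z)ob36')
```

['(q47hi)', '(9eoc)', '(o)', '(pb4z)']

Matches: at [4:11] → '(q47hi)'; at [11:17] → '(9eoc)'; at [17:20] → '(o)'; at [20:26] → '(pb4z)'.
No capturing groups, so `findall` returns the 4 full match strings.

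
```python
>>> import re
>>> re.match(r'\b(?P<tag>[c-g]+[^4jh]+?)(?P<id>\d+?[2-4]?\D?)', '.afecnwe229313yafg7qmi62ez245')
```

None

This matches a word boundary (`\b`, zero-width); then one or more of a character in [c-g], then one or more of any character except [4jh] (lazy) (captured as 'tag'); then one or more of a digit (lazy), then optionally a character in [2-4], then optionally a non-digit (captured as 'id').
`re.match` only tries the pattern at the start of the string.
Here position 0 doesn't satisfy it, so the call returns None.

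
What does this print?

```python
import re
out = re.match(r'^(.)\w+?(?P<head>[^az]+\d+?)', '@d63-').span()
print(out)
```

(0, 4)

`match` is anchored at position 0; if the pattern doesn't fit there, it returns None.
The match spans [0:4] → '@d63'.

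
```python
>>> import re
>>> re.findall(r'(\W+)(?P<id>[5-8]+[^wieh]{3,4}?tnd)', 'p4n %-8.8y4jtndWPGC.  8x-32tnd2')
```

[('.', '8y4jtnd'), ('.  ', '8x-32tnd')]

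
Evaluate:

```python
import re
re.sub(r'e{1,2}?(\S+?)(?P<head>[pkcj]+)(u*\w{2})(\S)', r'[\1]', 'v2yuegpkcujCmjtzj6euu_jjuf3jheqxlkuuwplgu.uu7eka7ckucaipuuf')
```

'v2yu[g]jtzj6[uu_]h[qxl]gu.uu7[ka7]puuf'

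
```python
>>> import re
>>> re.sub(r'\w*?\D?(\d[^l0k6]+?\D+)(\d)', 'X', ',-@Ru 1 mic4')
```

Pattern: zero or more of a word character (lazy), then optionally a non-digit; then a digit, then one or more of any character except [l0k6] (lazy), then one or more of a non-digit (captured); then a digit (captured).
Each match is replaced by 'X'.

',-@X'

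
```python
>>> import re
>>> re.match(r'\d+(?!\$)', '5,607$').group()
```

A negative assertion filters positions out without eating any characters.
`match` is anchored at position 0; if the pattern doesn't fit there, it returns None.
The match spans [0:1] → '5'.

'5'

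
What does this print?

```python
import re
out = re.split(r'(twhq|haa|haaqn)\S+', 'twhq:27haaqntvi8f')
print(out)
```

With a capturing group present, the delimiter's captured portion is kept in the result list.

['', 'twhq', '']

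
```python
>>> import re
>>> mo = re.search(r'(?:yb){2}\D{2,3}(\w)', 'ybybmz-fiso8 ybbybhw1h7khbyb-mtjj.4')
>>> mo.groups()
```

('f',)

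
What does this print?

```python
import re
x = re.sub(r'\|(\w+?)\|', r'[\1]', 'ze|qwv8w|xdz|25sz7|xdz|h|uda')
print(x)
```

ze[qwv8w]xdz[25sz7]xdz[h]uda

`\1` in the replacement pulls in group 1's text for each match.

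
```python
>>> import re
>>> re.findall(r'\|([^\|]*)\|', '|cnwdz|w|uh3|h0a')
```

With a single group, `findall` returns only what that group captured — 2 items.

['cnwdz', 'uh3']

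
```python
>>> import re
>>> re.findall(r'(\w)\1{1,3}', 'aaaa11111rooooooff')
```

['a', '1', 'o', 'o', 'f']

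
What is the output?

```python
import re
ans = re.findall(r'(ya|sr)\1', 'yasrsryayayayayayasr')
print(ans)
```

`\1` has to match the exact text group 1 already captured.
Scanning left to right: at [2:6] match 'srsr', group 1 = 'sr'; at [6:10] match 'yaya', group 1 = 'ya'; at [10:14] match 'yaya', group 1 = 'ya'; at [14:18] match 'yaya', group 1 = 'ya'.
`findall` collects group 1 from each match (4 total).

['sr', 'ya', 'ya', 'ya']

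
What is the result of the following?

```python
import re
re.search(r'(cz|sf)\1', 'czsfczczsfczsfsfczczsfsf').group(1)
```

'cz'

`\1` is not a pattern — it's the concrete string captured by group 1, re-applied verbatim.
`re.search` scans for the first position where the pattern succeeds.
The match spans [4:8] → 'czcz'.
Captured: group 1 = 'cz'.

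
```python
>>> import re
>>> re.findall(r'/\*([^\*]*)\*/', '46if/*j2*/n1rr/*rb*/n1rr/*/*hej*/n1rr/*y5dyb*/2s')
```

Because there's exactly one group, `findall` drops the full match and keeps group 1 from each hit.

['j2', 'rb', 'hej', 'y5dyb']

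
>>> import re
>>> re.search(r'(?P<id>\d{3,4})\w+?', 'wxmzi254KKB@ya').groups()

This matches 3 to 4 of a digit (captured as 'id'); then one or more of a word character (lazy).
The `?` after the quantifier makes it lazy — it takes as little as possible before letting the rest of the pattern try.
`re.search` scans for the first position where the pattern succeeds.
The match spans [5:9] → '254K'.
Captured: group 1 = '254'.

('254',)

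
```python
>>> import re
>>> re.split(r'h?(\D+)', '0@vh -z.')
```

['0', '@vh -z.', '']

This matches optionally a literal 'h'; then one or more of a non-digit (captured).
Matches to split on: at [1:8] → '@vh -z.'.
Because the pattern has a capturing group, `split` also inserts each captured text between the pieces.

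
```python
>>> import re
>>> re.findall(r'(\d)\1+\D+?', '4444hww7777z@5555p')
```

`\1` has to match the exact text group 1 already captured.
Walking the string: at [0:5] match '4444h', group 1 = '4'; at [7:12] match '7777z', group 1 = '7'; at [13:18] match '5555p', group 1 = '5'.
Because there's exactly one group, `findall` drops the full match and keeps group 1 from each hit.

['4', '7', '5']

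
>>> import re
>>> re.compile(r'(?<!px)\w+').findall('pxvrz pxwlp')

`(?!…)`/`(?<!…)` only lets a position through if the neighbouring text does NOT match; no characters are consumed.
Scanning left to right: at [0:5] → 'pxvrz'; at [6:11] → 'pxwlp'.
No capturing groups, so `findall` returns the 2 full match strings.

['pxvrz', 'pxwlp']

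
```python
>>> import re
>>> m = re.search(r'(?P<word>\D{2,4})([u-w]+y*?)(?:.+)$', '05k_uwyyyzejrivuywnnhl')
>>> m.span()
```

(2, 22)

The pattern matches 2 to 4 of a non-digit (captured as 'word'); then one or more of a character in [u-w], then zero or more of the literal 'y' (lazy) (captured); then one or more of any character (non-capturing group); then anchored at the end.
`re.search` scans for the first position where the pattern succeeds.
The match spans [2:22] → 'k_uwyyyzejrivuywnnhl'.
Captured: group 1 = 'k_u', group 2 = 'w'.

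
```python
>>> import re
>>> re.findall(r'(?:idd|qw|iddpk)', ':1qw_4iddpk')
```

Alternation isn't longest-match — the leftmost alternative that fits at this position is chosen.
Since nothing is captured, `findall` lists the 2 matched substrings directly.

['qw', 'idd']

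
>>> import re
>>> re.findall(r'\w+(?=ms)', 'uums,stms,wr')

['uu', 'st']

Lookahead/lookbehind check context without consuming it, so the matched span excludes the asserted characters.
Matches: at [0:2] → 'uu'; at [5:7] → 'st'.
With no groups in the pattern, `findall` gives back each whole match — 2 here.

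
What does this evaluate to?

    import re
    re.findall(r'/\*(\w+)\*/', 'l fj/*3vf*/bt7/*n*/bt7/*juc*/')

Scanning left to right: at [4:11] match '/*3vf*/', group 1 = '3vf'; at [14:19] match '/*n*/', group 1 = 'n'; at [22:29] match '/*juc*/', group 1 = 'juc'.
`findall` collects group 1 from each match (3 total).

['3vf', 'n', 'juc']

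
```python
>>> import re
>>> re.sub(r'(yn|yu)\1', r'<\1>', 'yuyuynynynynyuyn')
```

'<yu><yn><yn>yuyn'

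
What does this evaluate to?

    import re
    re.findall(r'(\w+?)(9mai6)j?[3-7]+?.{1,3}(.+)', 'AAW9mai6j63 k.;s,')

[('AAW', '9mai6', '.;s,')]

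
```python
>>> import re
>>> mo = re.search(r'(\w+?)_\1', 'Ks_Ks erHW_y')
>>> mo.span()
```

(0, 5)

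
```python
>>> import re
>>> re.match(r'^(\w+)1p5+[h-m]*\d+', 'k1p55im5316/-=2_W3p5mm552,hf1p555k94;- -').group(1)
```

'k'

The match spans [0:11] → 'k1p55im5316'.
Captured: group 1 = 'k'.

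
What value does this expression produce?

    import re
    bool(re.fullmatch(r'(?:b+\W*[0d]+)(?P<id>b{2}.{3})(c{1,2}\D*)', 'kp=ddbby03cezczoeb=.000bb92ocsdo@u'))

`re.fullmatch` requires the pattern to consume the entire string.
Here the pattern can't cover the whole string, so the call returns None, and `bool(None)` is False.

False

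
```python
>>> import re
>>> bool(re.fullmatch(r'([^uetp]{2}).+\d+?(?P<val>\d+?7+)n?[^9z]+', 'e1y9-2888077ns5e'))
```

This matches exactly 2 of any character except [uetp] (captured); then one or more of any character; then one or more of a digit (lazy); then one or more of a digit (lazy), then one or more of a literal '7' (captured as 'val'); then optionally the literal 'n', then one or more of any character except [9z].
`fullmatch` succeeds only if the pattern covers the string from start to end.
Here the pattern can't cover the whole string, so the call returns None, and `bool(None)` is False.

False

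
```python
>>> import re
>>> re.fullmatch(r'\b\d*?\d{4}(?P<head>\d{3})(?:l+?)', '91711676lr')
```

None

`re.fullmatch` is like wrapping the pattern in `^…$` (in single-line mode).
Here there's no way to consume every character, so the call returns None.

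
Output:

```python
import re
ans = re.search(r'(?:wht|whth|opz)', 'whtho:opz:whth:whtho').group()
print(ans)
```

wht

Alternation isn't longest-match — the leftmost alternative that fits at this position is chosen.
`re.search` scans for the first position where the pattern succeeds.
The match spans [0:3] → 'wht'.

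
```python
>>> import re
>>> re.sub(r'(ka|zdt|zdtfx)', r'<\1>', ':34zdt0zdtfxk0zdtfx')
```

':34<zdt>0<zdt>fxk0<zdt>fx'

`|` is ordered: at each position the engine commits to the first alternative that works.
Matches: at [3:6] → 'zdt'; at [7:10] → 'zdt'; at [14:17] → 'zdt'.
The replacement refers to a captured group, so each match is rewritten using its own captured text.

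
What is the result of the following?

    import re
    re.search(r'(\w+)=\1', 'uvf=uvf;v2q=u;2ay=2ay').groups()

('uvf',)

After group 1 captures some text, `\1` only succeeds where that same text appears again.
`re.search` tries every starting position until one works.
The match spans [0:7] → 'uvf=uvf'.
Captured: group 1 = 'uvf'.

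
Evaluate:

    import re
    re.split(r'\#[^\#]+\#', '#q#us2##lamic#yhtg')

`split` removes every match and returns the 3 fragments in between.

['', 'us2#', 'yhtg']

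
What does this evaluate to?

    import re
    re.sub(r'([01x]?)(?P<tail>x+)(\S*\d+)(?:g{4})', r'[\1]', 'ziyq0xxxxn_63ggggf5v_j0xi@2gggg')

'ziyq[0]'

This matches optionally one of [01x] (captured); then one or more of a literal 'x' (captured as 'tail'); then zero or more of a non-whitespace character, then one or more of a digit (captured); then exactly 4 of a literal 'g' (non-capturing group).
Matches: at [4:31] → '0xxxxn_63ggggf5v_j0xi@2gggg'.
The replacement refers to a captured group, so each match is rewritten using its own captured text.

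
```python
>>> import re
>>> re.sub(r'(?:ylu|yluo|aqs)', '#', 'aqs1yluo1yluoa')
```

'#1#o1#oa'

Branches in `(...|...)` are attempted left-to-right; the first branch that allows the whole pattern to succeed is taken.
`sub` substitutes '#' at each match site.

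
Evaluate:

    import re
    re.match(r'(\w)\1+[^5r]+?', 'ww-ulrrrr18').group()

'ww-'

A backreference is literal: `\1` must see the identical characters the first group matched.
`re.match` won't scan ahead — the pattern has to work from the very first character.
The match spans [0:3] → 'ww-'.
Captured: group 1 = 'w'.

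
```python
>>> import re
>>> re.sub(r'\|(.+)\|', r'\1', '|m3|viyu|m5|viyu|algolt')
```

'm3|viyu|m5|viyualgolt'

Matches: at [0:17] → '|m3|viyu|m5|viyu|'.
`\1` in the replacement pulls in group 1's text for each match.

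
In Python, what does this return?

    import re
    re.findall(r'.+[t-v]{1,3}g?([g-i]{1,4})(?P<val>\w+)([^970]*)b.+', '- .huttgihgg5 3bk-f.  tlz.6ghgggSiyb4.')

The pattern matches one or more of any character; then 1 to 3 of a character in [t-v], then optionally a literal 'g'; then 1 to 4 of a character in [g-i] (captured); then one or more of a word character (captured as 'val'); then zero or more of any character except [970] (captured); then a literal 'b', then one or more of any character.
Scanning left to right: at [0:38] match '- .huttgihgg5 3bk-f.  tlz.6ghgggSiyb4.', groups = ('ihgg', '5', ' 3bk-f.  tlz.6ghgggSiy').
With 3 capturing groups, `findall` returns a 3-tuple per match.

[('ihgg', '5', ' 3bk-f.  tlz.6ghgggSiy')]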